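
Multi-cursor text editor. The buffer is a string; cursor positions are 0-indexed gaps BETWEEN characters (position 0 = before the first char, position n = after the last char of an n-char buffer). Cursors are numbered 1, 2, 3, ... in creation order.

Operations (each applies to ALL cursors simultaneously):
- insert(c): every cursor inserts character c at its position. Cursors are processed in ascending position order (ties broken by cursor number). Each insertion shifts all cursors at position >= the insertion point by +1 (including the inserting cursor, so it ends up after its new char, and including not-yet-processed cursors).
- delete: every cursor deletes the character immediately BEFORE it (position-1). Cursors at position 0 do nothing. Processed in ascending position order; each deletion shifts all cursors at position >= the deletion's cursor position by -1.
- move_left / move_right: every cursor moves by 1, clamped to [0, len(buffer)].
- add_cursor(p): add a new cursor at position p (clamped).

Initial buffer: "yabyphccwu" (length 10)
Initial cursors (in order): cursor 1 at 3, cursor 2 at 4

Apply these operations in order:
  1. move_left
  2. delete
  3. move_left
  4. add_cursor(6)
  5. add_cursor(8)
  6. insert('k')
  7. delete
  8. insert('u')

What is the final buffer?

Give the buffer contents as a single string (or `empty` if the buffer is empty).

After op 1 (move_left): buffer="yabyphccwu" (len 10), cursors c1@2 c2@3, authorship ..........
After op 2 (delete): buffer="yyphccwu" (len 8), cursors c1@1 c2@1, authorship ........
After op 3 (move_left): buffer="yyphccwu" (len 8), cursors c1@0 c2@0, authorship ........
After op 4 (add_cursor(6)): buffer="yyphccwu" (len 8), cursors c1@0 c2@0 c3@6, authorship ........
After op 5 (add_cursor(8)): buffer="yyphccwu" (len 8), cursors c1@0 c2@0 c3@6 c4@8, authorship ........
After op 6 (insert('k')): buffer="kkyyphcckwuk" (len 12), cursors c1@2 c2@2 c3@9 c4@12, authorship 12......3..4
After op 7 (delete): buffer="yyphccwu" (len 8), cursors c1@0 c2@0 c3@6 c4@8, authorship ........
After op 8 (insert('u')): buffer="uuyyphccuwuu" (len 12), cursors c1@2 c2@2 c3@9 c4@12, authorship 12......3..4

Answer: uuyyphccuwuu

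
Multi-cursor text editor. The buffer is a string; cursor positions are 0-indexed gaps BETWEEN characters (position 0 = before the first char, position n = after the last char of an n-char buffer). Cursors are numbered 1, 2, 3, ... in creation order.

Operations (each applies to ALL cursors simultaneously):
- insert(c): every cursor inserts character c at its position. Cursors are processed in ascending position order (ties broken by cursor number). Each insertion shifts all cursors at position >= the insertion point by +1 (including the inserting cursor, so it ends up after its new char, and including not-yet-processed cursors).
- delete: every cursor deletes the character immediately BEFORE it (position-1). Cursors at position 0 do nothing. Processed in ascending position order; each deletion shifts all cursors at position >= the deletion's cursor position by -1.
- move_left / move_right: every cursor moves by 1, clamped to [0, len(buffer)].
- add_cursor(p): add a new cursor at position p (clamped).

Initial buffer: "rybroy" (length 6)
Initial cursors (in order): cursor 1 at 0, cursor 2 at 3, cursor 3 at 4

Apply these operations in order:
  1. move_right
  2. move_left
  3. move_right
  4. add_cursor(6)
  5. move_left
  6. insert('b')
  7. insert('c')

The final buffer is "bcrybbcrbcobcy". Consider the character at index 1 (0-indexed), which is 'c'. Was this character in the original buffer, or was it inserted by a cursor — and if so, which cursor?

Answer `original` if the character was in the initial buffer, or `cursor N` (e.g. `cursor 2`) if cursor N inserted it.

Answer: cursor 1

Derivation:
After op 1 (move_right): buffer="rybroy" (len 6), cursors c1@1 c2@4 c3@5, authorship ......
After op 2 (move_left): buffer="rybroy" (len 6), cursors c1@0 c2@3 c3@4, authorship ......
After op 3 (move_right): buffer="rybroy" (len 6), cursors c1@1 c2@4 c3@5, authorship ......
After op 4 (add_cursor(6)): buffer="rybroy" (len 6), cursors c1@1 c2@4 c3@5 c4@6, authorship ......
After op 5 (move_left): buffer="rybroy" (len 6), cursors c1@0 c2@3 c3@4 c4@5, authorship ......
After op 6 (insert('b')): buffer="brybbrboby" (len 10), cursors c1@1 c2@5 c3@7 c4@9, authorship 1...2.3.4.
After op 7 (insert('c')): buffer="bcrybbcrbcobcy" (len 14), cursors c1@2 c2@7 c3@10 c4@13, authorship 11...22.33.44.
Authorship (.=original, N=cursor N): 1 1 . . . 2 2 . 3 3 . 4 4 .
Index 1: author = 1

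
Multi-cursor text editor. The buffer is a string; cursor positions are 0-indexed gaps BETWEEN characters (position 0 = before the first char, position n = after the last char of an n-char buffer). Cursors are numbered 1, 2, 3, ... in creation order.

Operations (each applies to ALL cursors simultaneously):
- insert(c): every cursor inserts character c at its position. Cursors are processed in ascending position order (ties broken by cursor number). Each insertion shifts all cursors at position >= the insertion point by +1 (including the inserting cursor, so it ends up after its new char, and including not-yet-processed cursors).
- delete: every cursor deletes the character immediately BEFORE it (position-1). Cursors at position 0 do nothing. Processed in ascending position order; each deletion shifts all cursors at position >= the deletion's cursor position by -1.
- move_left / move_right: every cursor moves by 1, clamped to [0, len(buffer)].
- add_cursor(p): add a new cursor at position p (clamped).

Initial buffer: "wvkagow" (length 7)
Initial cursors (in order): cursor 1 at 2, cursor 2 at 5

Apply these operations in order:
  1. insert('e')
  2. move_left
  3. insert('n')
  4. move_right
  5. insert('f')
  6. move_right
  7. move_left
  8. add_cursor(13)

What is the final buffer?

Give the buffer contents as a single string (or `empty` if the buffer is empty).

After op 1 (insert('e')): buffer="wvekageow" (len 9), cursors c1@3 c2@7, authorship ..1...2..
After op 2 (move_left): buffer="wvekageow" (len 9), cursors c1@2 c2@6, authorship ..1...2..
After op 3 (insert('n')): buffer="wvnekagneow" (len 11), cursors c1@3 c2@8, authorship ..11...22..
After op 4 (move_right): buffer="wvnekagneow" (len 11), cursors c1@4 c2@9, authorship ..11...22..
After op 5 (insert('f')): buffer="wvnefkagnefow" (len 13), cursors c1@5 c2@11, authorship ..111...222..
After op 6 (move_right): buffer="wvnefkagnefow" (len 13), cursors c1@6 c2@12, authorship ..111...222..
After op 7 (move_left): buffer="wvnefkagnefow" (len 13), cursors c1@5 c2@11, authorship ..111...222..
After op 8 (add_cursor(13)): buffer="wvnefkagnefow" (len 13), cursors c1@5 c2@11 c3@13, authorship ..111...222..

Answer: wvnefkagnefow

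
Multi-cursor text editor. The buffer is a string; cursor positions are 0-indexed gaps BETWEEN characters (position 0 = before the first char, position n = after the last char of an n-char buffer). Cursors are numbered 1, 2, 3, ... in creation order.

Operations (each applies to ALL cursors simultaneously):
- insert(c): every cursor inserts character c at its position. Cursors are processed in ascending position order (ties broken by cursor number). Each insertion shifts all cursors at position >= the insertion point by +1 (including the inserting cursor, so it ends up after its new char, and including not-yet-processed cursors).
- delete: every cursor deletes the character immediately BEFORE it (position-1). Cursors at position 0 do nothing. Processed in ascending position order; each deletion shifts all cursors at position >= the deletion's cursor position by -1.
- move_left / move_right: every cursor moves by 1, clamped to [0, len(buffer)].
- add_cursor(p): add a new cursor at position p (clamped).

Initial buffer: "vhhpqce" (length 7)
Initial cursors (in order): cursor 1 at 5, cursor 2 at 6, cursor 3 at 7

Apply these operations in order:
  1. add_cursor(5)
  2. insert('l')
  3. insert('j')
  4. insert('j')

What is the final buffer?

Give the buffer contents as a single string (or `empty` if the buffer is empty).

Answer: vhhpqlljjjjcljjeljj

Derivation:
After op 1 (add_cursor(5)): buffer="vhhpqce" (len 7), cursors c1@5 c4@5 c2@6 c3@7, authorship .......
After op 2 (insert('l')): buffer="vhhpqllclel" (len 11), cursors c1@7 c4@7 c2@9 c3@11, authorship .....14.2.3
After op 3 (insert('j')): buffer="vhhpqlljjcljelj" (len 15), cursors c1@9 c4@9 c2@12 c3@15, authorship .....1414.22.33
After op 4 (insert('j')): buffer="vhhpqlljjjjcljjeljj" (len 19), cursors c1@11 c4@11 c2@15 c3@19, authorship .....141414.222.333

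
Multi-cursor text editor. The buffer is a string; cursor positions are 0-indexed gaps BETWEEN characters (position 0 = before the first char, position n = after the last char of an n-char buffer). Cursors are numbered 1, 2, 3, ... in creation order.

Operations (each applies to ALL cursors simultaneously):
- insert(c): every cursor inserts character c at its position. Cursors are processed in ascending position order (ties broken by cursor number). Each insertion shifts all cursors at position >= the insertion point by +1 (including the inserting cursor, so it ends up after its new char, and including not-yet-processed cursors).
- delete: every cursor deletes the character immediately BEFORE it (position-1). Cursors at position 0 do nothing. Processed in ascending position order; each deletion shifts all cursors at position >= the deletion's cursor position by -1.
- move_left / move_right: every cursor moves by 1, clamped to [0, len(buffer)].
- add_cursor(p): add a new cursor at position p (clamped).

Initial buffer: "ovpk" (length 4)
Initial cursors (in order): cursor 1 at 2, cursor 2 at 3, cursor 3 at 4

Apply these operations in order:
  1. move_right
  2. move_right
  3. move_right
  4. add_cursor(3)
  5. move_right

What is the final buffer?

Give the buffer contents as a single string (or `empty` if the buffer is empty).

Answer: ovpk

Derivation:
After op 1 (move_right): buffer="ovpk" (len 4), cursors c1@3 c2@4 c3@4, authorship ....
After op 2 (move_right): buffer="ovpk" (len 4), cursors c1@4 c2@4 c3@4, authorship ....
After op 3 (move_right): buffer="ovpk" (len 4), cursors c1@4 c2@4 c3@4, authorship ....
After op 4 (add_cursor(3)): buffer="ovpk" (len 4), cursors c4@3 c1@4 c2@4 c3@4, authorship ....
After op 5 (move_right): buffer="ovpk" (len 4), cursors c1@4 c2@4 c3@4 c4@4, authorship ....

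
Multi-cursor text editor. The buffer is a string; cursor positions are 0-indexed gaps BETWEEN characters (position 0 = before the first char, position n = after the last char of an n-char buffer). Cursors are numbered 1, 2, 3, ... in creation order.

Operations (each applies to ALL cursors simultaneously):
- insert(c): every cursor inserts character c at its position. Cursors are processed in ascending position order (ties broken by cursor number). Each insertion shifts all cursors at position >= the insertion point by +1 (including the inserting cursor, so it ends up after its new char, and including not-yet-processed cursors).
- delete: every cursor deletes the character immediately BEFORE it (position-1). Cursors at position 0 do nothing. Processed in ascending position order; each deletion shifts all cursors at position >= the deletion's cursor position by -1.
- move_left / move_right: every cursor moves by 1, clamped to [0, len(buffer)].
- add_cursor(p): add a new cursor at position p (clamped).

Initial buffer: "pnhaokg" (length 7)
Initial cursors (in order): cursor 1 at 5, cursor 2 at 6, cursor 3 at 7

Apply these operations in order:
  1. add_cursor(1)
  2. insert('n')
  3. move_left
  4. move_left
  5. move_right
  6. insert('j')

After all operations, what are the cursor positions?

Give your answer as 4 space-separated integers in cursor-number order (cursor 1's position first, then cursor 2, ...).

Answer: 8 11 14 2

Derivation:
After op 1 (add_cursor(1)): buffer="pnhaokg" (len 7), cursors c4@1 c1@5 c2@6 c3@7, authorship .......
After op 2 (insert('n')): buffer="pnnhaonkngn" (len 11), cursors c4@2 c1@7 c2@9 c3@11, authorship .4....1.2.3
After op 3 (move_left): buffer="pnnhaonkngn" (len 11), cursors c4@1 c1@6 c2@8 c3@10, authorship .4....1.2.3
After op 4 (move_left): buffer="pnnhaonkngn" (len 11), cursors c4@0 c1@5 c2@7 c3@9, authorship .4....1.2.3
After op 5 (move_right): buffer="pnnhaonkngn" (len 11), cursors c4@1 c1@6 c2@8 c3@10, authorship .4....1.2.3
After op 6 (insert('j')): buffer="pjnnhaojnkjngjn" (len 15), cursors c4@2 c1@8 c2@11 c3@14, authorship .44....11.22.33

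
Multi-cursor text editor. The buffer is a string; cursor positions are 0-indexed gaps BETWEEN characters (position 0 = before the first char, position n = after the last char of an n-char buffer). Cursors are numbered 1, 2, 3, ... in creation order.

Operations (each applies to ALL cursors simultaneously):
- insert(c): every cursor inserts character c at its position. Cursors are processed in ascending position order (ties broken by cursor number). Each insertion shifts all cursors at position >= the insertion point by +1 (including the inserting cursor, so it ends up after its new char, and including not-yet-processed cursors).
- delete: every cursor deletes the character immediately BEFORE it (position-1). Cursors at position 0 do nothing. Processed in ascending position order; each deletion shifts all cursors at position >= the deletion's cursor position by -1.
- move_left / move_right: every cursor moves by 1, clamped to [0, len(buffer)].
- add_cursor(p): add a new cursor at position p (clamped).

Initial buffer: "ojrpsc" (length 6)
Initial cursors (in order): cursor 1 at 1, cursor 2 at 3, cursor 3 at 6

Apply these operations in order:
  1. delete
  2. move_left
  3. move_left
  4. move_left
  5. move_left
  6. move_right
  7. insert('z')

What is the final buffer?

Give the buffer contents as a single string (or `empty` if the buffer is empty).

After op 1 (delete): buffer="jps" (len 3), cursors c1@0 c2@1 c3@3, authorship ...
After op 2 (move_left): buffer="jps" (len 3), cursors c1@0 c2@0 c3@2, authorship ...
After op 3 (move_left): buffer="jps" (len 3), cursors c1@0 c2@0 c3@1, authorship ...
After op 4 (move_left): buffer="jps" (len 3), cursors c1@0 c2@0 c3@0, authorship ...
After op 5 (move_left): buffer="jps" (len 3), cursors c1@0 c2@0 c3@0, authorship ...
After op 6 (move_right): buffer="jps" (len 3), cursors c1@1 c2@1 c3@1, authorship ...
After op 7 (insert('z')): buffer="jzzzps" (len 6), cursors c1@4 c2@4 c3@4, authorship .123..

Answer: jzzzps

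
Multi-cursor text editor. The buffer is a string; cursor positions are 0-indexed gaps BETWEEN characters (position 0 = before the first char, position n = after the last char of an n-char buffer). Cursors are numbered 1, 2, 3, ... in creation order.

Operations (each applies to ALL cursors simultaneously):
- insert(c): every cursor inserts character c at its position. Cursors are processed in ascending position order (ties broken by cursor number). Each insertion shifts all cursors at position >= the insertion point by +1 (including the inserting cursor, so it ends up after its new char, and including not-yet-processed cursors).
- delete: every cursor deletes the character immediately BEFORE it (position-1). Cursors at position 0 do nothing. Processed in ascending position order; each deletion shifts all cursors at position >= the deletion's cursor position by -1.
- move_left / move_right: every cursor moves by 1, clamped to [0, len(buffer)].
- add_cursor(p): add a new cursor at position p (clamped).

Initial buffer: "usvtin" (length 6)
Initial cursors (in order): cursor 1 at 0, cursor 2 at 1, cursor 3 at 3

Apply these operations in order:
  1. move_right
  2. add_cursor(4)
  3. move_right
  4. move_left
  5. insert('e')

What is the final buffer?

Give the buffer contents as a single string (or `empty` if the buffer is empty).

After op 1 (move_right): buffer="usvtin" (len 6), cursors c1@1 c2@2 c3@4, authorship ......
After op 2 (add_cursor(4)): buffer="usvtin" (len 6), cursors c1@1 c2@2 c3@4 c4@4, authorship ......
After op 3 (move_right): buffer="usvtin" (len 6), cursors c1@2 c2@3 c3@5 c4@5, authorship ......
After op 4 (move_left): buffer="usvtin" (len 6), cursors c1@1 c2@2 c3@4 c4@4, authorship ......
After op 5 (insert('e')): buffer="uesevteein" (len 10), cursors c1@2 c2@4 c3@8 c4@8, authorship .1.2..34..

Answer: uesevteein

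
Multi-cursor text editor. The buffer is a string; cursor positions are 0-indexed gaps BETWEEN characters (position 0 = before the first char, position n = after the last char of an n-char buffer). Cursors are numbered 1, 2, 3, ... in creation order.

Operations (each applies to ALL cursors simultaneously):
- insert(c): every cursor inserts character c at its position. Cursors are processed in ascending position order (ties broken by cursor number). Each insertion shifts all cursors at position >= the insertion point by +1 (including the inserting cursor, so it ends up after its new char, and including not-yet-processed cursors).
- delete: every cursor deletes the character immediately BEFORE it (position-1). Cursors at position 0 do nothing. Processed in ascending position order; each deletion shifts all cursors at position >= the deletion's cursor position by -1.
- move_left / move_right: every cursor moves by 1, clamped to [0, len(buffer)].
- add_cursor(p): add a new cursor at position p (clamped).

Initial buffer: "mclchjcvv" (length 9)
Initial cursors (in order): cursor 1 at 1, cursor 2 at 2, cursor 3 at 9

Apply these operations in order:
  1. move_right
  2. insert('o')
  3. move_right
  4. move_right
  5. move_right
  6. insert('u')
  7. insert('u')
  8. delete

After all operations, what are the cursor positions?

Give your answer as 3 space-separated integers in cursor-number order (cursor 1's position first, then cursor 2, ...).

After op 1 (move_right): buffer="mclchjcvv" (len 9), cursors c1@2 c2@3 c3@9, authorship .........
After op 2 (insert('o')): buffer="mcolochjcvvo" (len 12), cursors c1@3 c2@5 c3@12, authorship ..1.2......3
After op 3 (move_right): buffer="mcolochjcvvo" (len 12), cursors c1@4 c2@6 c3@12, authorship ..1.2......3
After op 4 (move_right): buffer="mcolochjcvvo" (len 12), cursors c1@5 c2@7 c3@12, authorship ..1.2......3
After op 5 (move_right): buffer="mcolochjcvvo" (len 12), cursors c1@6 c2@8 c3@12, authorship ..1.2......3
After op 6 (insert('u')): buffer="mcolocuhjucvvou" (len 15), cursors c1@7 c2@10 c3@15, authorship ..1.2.1..2...33
After op 7 (insert('u')): buffer="mcolocuuhjuucvvouu" (len 18), cursors c1@8 c2@12 c3@18, authorship ..1.2.11..22...333
After op 8 (delete): buffer="mcolocuhjucvvou" (len 15), cursors c1@7 c2@10 c3@15, authorship ..1.2.1..2...33

Answer: 7 10 15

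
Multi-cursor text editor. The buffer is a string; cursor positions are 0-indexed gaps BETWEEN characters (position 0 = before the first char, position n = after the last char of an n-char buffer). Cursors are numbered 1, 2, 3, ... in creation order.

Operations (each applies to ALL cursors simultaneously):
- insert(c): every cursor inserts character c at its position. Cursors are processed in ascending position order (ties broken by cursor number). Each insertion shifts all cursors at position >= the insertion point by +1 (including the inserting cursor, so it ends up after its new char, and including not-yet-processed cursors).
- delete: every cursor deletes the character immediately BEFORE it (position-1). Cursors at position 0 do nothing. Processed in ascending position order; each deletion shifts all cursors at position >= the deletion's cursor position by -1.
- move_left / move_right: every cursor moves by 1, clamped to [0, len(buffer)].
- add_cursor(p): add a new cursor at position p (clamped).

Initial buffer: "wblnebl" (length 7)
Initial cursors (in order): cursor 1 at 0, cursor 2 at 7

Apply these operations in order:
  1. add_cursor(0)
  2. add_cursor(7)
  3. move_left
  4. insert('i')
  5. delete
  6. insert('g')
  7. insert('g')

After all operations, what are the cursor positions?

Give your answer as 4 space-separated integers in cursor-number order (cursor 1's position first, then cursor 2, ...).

After op 1 (add_cursor(0)): buffer="wblnebl" (len 7), cursors c1@0 c3@0 c2@7, authorship .......
After op 2 (add_cursor(7)): buffer="wblnebl" (len 7), cursors c1@0 c3@0 c2@7 c4@7, authorship .......
After op 3 (move_left): buffer="wblnebl" (len 7), cursors c1@0 c3@0 c2@6 c4@6, authorship .......
After op 4 (insert('i')): buffer="iiwblnebiil" (len 11), cursors c1@2 c3@2 c2@10 c4@10, authorship 13......24.
After op 5 (delete): buffer="wblnebl" (len 7), cursors c1@0 c3@0 c2@6 c4@6, authorship .......
After op 6 (insert('g')): buffer="ggwblnebggl" (len 11), cursors c1@2 c3@2 c2@10 c4@10, authorship 13......24.
After op 7 (insert('g')): buffer="ggggwblnebggggl" (len 15), cursors c1@4 c3@4 c2@14 c4@14, authorship 1313......2424.

Answer: 4 14 4 14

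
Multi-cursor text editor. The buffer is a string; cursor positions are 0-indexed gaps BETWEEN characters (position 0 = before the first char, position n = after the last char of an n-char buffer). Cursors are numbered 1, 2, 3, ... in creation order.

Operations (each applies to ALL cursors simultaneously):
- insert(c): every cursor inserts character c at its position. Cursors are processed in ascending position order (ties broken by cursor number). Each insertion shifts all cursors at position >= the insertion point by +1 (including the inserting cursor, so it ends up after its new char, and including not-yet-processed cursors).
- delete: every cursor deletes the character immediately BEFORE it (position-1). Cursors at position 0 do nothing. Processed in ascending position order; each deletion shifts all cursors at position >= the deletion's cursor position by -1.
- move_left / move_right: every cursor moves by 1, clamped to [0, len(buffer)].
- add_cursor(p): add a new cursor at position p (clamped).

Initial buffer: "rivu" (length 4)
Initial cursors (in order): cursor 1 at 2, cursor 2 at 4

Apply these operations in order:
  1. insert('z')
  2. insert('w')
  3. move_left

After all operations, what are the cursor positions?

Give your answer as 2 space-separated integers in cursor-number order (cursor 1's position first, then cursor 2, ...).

Answer: 3 7

Derivation:
After op 1 (insert('z')): buffer="rizvuz" (len 6), cursors c1@3 c2@6, authorship ..1..2
After op 2 (insert('w')): buffer="rizwvuzw" (len 8), cursors c1@4 c2@8, authorship ..11..22
After op 3 (move_left): buffer="rizwvuzw" (len 8), cursors c1@3 c2@7, authorship ..11..22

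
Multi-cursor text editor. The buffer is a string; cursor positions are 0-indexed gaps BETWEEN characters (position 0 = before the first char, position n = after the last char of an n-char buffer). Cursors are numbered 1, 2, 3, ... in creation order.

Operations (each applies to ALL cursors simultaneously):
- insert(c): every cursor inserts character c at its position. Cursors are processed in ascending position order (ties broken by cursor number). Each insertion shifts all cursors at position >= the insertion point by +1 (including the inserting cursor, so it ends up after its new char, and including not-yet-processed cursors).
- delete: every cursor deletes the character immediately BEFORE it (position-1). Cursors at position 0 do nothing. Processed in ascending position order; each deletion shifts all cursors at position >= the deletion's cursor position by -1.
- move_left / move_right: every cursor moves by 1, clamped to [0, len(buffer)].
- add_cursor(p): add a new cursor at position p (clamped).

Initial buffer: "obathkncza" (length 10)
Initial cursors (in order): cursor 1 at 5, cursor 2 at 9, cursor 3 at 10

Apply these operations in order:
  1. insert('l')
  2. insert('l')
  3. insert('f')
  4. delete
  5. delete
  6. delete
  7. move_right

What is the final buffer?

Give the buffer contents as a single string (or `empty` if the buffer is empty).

After op 1 (insert('l')): buffer="obathlknczlal" (len 13), cursors c1@6 c2@11 c3@13, authorship .....1....2.3
After op 2 (insert('l')): buffer="obathllknczllall" (len 16), cursors c1@7 c2@13 c3@16, authorship .....11....22.33
After op 3 (insert('f')): buffer="obathllfknczllfallf" (len 19), cursors c1@8 c2@15 c3@19, authorship .....111....222.333
After op 4 (delete): buffer="obathllknczllall" (len 16), cursors c1@7 c2@13 c3@16, authorship .....11....22.33
After op 5 (delete): buffer="obathlknczlal" (len 13), cursors c1@6 c2@11 c3@13, authorship .....1....2.3
After op 6 (delete): buffer="obathkncza" (len 10), cursors c1@5 c2@9 c3@10, authorship ..........
After op 7 (move_right): buffer="obathkncza" (len 10), cursors c1@6 c2@10 c3@10, authorship ..........

Answer: obathkncza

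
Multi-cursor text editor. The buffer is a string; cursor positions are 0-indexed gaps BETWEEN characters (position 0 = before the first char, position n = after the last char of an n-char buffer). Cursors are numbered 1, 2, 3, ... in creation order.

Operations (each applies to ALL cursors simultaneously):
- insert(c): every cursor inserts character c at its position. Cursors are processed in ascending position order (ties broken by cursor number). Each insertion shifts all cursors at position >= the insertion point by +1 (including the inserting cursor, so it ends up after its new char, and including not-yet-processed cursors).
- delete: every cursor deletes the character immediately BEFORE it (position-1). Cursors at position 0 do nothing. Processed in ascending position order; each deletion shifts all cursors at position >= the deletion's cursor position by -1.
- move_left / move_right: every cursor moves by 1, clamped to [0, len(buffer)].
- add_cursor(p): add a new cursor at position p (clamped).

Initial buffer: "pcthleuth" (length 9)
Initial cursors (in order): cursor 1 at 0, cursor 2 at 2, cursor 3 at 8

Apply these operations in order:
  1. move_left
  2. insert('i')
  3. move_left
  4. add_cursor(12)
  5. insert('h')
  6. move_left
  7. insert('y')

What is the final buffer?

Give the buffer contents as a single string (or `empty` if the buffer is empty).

Answer: yhipyhicthleuyhithyh

Derivation:
After op 1 (move_left): buffer="pcthleuth" (len 9), cursors c1@0 c2@1 c3@7, authorship .........
After op 2 (insert('i')): buffer="ipicthleuith" (len 12), cursors c1@1 c2@3 c3@10, authorship 1.2......3..
After op 3 (move_left): buffer="ipicthleuith" (len 12), cursors c1@0 c2@2 c3@9, authorship 1.2......3..
After op 4 (add_cursor(12)): buffer="ipicthleuith" (len 12), cursors c1@0 c2@2 c3@9 c4@12, authorship 1.2......3..
After op 5 (insert('h')): buffer="hiphicthleuhithh" (len 16), cursors c1@1 c2@4 c3@12 c4@16, authorship 11.22......33..4
After op 6 (move_left): buffer="hiphicthleuhithh" (len 16), cursors c1@0 c2@3 c3@11 c4@15, authorship 11.22......33..4
After op 7 (insert('y')): buffer="yhipyhicthleuyhithyh" (len 20), cursors c1@1 c2@5 c3@14 c4@19, authorship 111.222......333..44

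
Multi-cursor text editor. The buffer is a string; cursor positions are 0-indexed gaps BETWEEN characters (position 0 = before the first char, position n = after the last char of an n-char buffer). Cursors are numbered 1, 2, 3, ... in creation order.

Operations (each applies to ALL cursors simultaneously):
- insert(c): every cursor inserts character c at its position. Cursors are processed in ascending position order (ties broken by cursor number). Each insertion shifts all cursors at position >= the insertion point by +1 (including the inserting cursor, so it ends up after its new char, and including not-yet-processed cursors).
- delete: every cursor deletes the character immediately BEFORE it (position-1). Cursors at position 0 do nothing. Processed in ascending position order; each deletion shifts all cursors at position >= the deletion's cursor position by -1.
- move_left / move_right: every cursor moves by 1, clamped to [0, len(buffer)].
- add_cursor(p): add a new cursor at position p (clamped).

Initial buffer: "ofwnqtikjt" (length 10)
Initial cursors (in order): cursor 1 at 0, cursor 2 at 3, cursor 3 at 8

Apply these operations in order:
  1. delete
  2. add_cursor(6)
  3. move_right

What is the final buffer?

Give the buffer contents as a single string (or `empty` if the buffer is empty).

Answer: ofnqtijt

Derivation:
After op 1 (delete): buffer="ofnqtijt" (len 8), cursors c1@0 c2@2 c3@6, authorship ........
After op 2 (add_cursor(6)): buffer="ofnqtijt" (len 8), cursors c1@0 c2@2 c3@6 c4@6, authorship ........
After op 3 (move_right): buffer="ofnqtijt" (len 8), cursors c1@1 c2@3 c3@7 c4@7, authorship ........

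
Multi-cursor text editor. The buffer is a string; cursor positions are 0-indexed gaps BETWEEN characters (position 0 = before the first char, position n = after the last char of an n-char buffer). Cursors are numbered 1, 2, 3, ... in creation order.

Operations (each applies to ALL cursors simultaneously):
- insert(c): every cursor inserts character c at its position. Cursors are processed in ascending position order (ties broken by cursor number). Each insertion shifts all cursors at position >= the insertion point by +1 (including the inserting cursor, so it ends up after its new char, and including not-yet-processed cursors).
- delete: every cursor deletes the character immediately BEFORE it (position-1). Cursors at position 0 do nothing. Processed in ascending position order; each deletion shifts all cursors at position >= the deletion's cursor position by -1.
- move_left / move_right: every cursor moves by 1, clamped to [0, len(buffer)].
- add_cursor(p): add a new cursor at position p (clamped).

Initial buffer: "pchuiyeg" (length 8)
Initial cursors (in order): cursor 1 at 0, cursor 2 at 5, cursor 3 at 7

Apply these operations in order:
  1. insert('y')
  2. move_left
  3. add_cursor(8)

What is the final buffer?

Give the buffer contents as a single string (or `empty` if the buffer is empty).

After op 1 (insert('y')): buffer="ypchuiyyeyg" (len 11), cursors c1@1 c2@7 c3@10, authorship 1.....2..3.
After op 2 (move_left): buffer="ypchuiyyeyg" (len 11), cursors c1@0 c2@6 c3@9, authorship 1.....2..3.
After op 3 (add_cursor(8)): buffer="ypchuiyyeyg" (len 11), cursors c1@0 c2@6 c4@8 c3@9, authorship 1.....2..3.

Answer: ypchuiyyeyg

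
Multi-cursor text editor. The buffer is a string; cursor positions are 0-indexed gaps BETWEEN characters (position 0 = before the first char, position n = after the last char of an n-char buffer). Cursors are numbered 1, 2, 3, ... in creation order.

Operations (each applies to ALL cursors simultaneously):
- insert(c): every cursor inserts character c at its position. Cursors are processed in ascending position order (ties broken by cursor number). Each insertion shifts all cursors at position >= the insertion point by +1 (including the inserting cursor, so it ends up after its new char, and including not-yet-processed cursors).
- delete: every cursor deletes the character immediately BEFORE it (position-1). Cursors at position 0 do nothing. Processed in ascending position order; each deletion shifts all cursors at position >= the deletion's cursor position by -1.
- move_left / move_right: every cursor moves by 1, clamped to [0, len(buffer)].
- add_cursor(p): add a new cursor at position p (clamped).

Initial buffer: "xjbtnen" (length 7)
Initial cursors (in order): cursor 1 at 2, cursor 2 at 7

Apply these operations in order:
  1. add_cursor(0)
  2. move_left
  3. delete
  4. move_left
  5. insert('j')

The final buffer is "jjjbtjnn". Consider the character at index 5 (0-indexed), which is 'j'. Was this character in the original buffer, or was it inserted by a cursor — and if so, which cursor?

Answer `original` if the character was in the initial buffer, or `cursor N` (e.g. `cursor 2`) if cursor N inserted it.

After op 1 (add_cursor(0)): buffer="xjbtnen" (len 7), cursors c3@0 c1@2 c2@7, authorship .......
After op 2 (move_left): buffer="xjbtnen" (len 7), cursors c3@0 c1@1 c2@6, authorship .......
After op 3 (delete): buffer="jbtnn" (len 5), cursors c1@0 c3@0 c2@4, authorship .....
After op 4 (move_left): buffer="jbtnn" (len 5), cursors c1@0 c3@0 c2@3, authorship .....
After op 5 (insert('j')): buffer="jjjbtjnn" (len 8), cursors c1@2 c3@2 c2@6, authorship 13...2..
Authorship (.=original, N=cursor N): 1 3 . . . 2 . .
Index 5: author = 2

Answer: cursor 2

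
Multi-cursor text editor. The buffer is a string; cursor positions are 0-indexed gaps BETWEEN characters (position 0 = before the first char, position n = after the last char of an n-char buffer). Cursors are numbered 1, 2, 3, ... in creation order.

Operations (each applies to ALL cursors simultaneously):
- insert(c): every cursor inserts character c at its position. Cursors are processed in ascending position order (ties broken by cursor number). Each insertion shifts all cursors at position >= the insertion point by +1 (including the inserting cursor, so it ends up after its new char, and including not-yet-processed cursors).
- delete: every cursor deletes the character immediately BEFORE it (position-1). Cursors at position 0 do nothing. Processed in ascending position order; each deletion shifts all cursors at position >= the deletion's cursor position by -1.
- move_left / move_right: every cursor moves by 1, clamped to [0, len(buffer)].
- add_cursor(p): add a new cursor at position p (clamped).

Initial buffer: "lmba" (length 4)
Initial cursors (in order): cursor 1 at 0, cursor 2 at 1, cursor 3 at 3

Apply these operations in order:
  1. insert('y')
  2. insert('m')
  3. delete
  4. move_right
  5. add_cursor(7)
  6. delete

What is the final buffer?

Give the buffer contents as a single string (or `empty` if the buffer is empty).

Answer: yyb

Derivation:
After op 1 (insert('y')): buffer="ylymbya" (len 7), cursors c1@1 c2@3 c3@6, authorship 1.2..3.
After op 2 (insert('m')): buffer="ymlymmbyma" (len 10), cursors c1@2 c2@5 c3@9, authorship 11.22..33.
After op 3 (delete): buffer="ylymbya" (len 7), cursors c1@1 c2@3 c3@6, authorship 1.2..3.
After op 4 (move_right): buffer="ylymbya" (len 7), cursors c1@2 c2@4 c3@7, authorship 1.2..3.
After op 5 (add_cursor(7)): buffer="ylymbya" (len 7), cursors c1@2 c2@4 c3@7 c4@7, authorship 1.2..3.
After op 6 (delete): buffer="yyb" (len 3), cursors c1@1 c2@2 c3@3 c4@3, authorship 12.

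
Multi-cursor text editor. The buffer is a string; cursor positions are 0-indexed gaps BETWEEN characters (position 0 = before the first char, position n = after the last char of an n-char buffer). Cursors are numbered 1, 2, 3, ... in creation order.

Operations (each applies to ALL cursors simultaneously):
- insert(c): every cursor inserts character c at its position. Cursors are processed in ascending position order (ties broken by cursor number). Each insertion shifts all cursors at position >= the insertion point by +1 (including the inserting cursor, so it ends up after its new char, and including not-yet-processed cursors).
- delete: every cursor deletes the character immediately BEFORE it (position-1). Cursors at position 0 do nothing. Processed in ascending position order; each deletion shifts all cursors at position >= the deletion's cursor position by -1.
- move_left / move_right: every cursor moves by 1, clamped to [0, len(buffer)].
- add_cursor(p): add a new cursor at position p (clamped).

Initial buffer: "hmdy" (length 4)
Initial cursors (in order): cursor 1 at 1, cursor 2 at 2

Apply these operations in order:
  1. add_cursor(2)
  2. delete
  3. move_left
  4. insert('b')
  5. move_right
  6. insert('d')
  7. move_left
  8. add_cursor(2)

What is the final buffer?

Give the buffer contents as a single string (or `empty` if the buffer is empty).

After op 1 (add_cursor(2)): buffer="hmdy" (len 4), cursors c1@1 c2@2 c3@2, authorship ....
After op 2 (delete): buffer="dy" (len 2), cursors c1@0 c2@0 c3@0, authorship ..
After op 3 (move_left): buffer="dy" (len 2), cursors c1@0 c2@0 c3@0, authorship ..
After op 4 (insert('b')): buffer="bbbdy" (len 5), cursors c1@3 c2@3 c3@3, authorship 123..
After op 5 (move_right): buffer="bbbdy" (len 5), cursors c1@4 c2@4 c3@4, authorship 123..
After op 6 (insert('d')): buffer="bbbddddy" (len 8), cursors c1@7 c2@7 c3@7, authorship 123.123.
After op 7 (move_left): buffer="bbbddddy" (len 8), cursors c1@6 c2@6 c3@6, authorship 123.123.
After op 8 (add_cursor(2)): buffer="bbbddddy" (len 8), cursors c4@2 c1@6 c2@6 c3@6, authorship 123.123.

Answer: bbbddddy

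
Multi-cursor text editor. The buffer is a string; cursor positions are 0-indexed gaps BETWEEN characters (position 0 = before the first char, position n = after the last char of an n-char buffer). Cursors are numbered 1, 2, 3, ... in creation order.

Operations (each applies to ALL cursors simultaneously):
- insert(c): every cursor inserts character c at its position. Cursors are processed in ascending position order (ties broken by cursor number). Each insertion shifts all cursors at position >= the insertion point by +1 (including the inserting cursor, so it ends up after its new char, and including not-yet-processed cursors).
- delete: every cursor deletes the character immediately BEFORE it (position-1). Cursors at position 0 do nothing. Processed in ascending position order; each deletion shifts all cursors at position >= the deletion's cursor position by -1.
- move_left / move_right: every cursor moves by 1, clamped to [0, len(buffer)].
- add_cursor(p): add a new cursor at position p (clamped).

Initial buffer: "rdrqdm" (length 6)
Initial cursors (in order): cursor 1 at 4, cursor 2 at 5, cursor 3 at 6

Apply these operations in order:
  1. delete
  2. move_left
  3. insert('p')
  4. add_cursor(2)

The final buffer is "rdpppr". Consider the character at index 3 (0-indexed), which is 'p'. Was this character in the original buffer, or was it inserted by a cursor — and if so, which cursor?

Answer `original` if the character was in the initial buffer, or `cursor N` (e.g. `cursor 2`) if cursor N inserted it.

Answer: cursor 2

Derivation:
After op 1 (delete): buffer="rdr" (len 3), cursors c1@3 c2@3 c3@3, authorship ...
After op 2 (move_left): buffer="rdr" (len 3), cursors c1@2 c2@2 c3@2, authorship ...
After op 3 (insert('p')): buffer="rdpppr" (len 6), cursors c1@5 c2@5 c3@5, authorship ..123.
After op 4 (add_cursor(2)): buffer="rdpppr" (len 6), cursors c4@2 c1@5 c2@5 c3@5, authorship ..123.
Authorship (.=original, N=cursor N): . . 1 2 3 .
Index 3: author = 2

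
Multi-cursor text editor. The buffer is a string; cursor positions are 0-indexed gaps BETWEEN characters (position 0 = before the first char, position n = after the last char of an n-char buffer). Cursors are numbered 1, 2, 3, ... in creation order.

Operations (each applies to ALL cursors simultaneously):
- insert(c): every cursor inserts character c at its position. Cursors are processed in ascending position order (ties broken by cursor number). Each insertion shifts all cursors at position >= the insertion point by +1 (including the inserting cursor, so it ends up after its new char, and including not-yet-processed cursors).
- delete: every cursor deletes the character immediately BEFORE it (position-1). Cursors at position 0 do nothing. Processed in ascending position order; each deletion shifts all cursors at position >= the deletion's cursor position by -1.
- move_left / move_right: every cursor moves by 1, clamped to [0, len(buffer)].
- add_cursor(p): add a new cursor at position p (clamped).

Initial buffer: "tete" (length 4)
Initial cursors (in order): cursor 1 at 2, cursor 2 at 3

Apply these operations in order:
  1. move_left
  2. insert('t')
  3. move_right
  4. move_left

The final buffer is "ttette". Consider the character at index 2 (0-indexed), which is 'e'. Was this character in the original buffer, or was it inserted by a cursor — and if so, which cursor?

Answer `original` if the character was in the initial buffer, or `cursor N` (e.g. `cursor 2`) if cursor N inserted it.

After op 1 (move_left): buffer="tete" (len 4), cursors c1@1 c2@2, authorship ....
After op 2 (insert('t')): buffer="ttette" (len 6), cursors c1@2 c2@4, authorship .1.2..
After op 3 (move_right): buffer="ttette" (len 6), cursors c1@3 c2@5, authorship .1.2..
After op 4 (move_left): buffer="ttette" (len 6), cursors c1@2 c2@4, authorship .1.2..
Authorship (.=original, N=cursor N): . 1 . 2 . .
Index 2: author = original

Answer: original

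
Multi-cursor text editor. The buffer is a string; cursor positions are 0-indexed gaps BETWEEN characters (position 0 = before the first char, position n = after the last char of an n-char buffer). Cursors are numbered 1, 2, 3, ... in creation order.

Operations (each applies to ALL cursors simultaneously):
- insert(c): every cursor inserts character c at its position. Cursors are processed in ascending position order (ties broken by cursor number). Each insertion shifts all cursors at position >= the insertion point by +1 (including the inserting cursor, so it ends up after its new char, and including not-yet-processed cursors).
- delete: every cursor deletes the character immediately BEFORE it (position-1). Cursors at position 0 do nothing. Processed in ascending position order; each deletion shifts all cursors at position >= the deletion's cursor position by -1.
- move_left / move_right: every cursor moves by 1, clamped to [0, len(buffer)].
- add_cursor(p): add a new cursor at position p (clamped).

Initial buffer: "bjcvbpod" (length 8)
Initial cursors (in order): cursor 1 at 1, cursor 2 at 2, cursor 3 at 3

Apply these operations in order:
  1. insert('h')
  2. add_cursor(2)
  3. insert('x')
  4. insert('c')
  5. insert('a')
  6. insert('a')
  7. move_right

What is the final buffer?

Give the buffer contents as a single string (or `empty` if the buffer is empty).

After op 1 (insert('h')): buffer="bhjhchvbpod" (len 11), cursors c1@2 c2@4 c3@6, authorship .1.2.3.....
After op 2 (add_cursor(2)): buffer="bhjhchvbpod" (len 11), cursors c1@2 c4@2 c2@4 c3@6, authorship .1.2.3.....
After op 3 (insert('x')): buffer="bhxxjhxchxvbpod" (len 15), cursors c1@4 c4@4 c2@7 c3@10, authorship .114.22.33.....
After op 4 (insert('c')): buffer="bhxxccjhxcchxcvbpod" (len 19), cursors c1@6 c4@6 c2@10 c3@14, authorship .11414.222.333.....
After op 5 (insert('a')): buffer="bhxxccaajhxcachxcavbpod" (len 23), cursors c1@8 c4@8 c2@13 c3@18, authorship .1141414.2222.3333.....
After op 6 (insert('a')): buffer="bhxxccaaaajhxcaachxcaavbpod" (len 27), cursors c1@10 c4@10 c2@16 c3@22, authorship .114141414.22222.33333.....
After op 7 (move_right): buffer="bhxxccaaaajhxcaachxcaavbpod" (len 27), cursors c1@11 c4@11 c2@17 c3@23, authorship .114141414.22222.33333.....

Answer: bhxxccaaaajhxcaachxcaavbpod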